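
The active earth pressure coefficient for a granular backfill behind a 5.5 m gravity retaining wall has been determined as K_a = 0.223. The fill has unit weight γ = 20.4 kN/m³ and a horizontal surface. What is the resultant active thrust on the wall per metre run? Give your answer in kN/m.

P = ½ K_a γ H² = 0.5 × 0.223 × 20.4 × 5.5² = 68.81 kN/m.

68.8 kN/m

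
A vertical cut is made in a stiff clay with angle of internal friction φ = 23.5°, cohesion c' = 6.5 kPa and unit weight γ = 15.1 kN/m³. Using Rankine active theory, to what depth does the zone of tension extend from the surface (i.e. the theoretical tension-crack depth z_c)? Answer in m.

K_a = tan²(45° − 23.5°/2) = 0.4298; √K_a = 0.6556.
The active pressure is zero where K_a γ z = 2c√K_a, so z_c = 2c/(γ√K_a) = 2×6.5/(15.1×0.6556) = 1.313 m.

1.31 m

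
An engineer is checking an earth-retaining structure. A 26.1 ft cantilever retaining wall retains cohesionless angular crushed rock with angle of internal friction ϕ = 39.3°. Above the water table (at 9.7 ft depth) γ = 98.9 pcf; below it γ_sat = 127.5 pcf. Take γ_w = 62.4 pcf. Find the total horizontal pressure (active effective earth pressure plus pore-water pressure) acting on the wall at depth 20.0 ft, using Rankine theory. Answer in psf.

1010 psf

K_a = (1 − sin φ)/(1 + sin φ) = 0.2245.
γ' = 127.5 − 62.4 = 65.10 pcf.
Effective vertical stress at 20.0 ft: σ'_v = 98.9×9.7 + 65.10×10.3 = 1630 psf.
σ'_h = K_a σ'_v = 0.2245 × 1630 = 365.8 psf; u = γ_w × 10.3 = 642.7 psf.
Total σ_h = 365.8 + 642.7 = 1009 psf.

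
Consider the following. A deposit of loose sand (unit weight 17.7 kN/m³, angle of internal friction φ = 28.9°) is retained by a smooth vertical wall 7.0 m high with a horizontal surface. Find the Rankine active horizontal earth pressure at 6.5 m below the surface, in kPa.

40.1 kPa

K_a = (1 − sin φ)/(1 + sin φ) = 0.3484.
σ_h = K_a γ z = 0.3484 × 17.7 × 6.5 = 40.08 kPa.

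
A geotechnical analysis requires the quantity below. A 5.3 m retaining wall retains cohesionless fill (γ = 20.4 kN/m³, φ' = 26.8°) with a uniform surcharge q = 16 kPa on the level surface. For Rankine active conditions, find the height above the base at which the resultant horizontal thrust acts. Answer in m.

1.97 m

K_a = 0.3785.
Triangular part P₁ = ½K_aγH² = 108.4 at H/3 = 1.767 m; rectangular part P₂ = K_a q H = 32.09 at H/2 = 2.650 m.
ȳ = (P₁·1.767 + P₂·2.650)/(P₁+P₂) = 1.968 m.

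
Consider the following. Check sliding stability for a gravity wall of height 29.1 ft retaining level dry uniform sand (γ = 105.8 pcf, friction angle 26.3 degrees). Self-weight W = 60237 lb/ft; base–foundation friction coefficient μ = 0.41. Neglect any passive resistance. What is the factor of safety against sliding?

1.43

K_a = tan²(45° − 26.3°/2) = 0.3859.
P_a = ½K_aγH² = 0.5×0.3859×105.8×29.1² = 17290 lb/ft, acting at H/3 = 9.700 ft above the base.
FS_sliding = μW / P_a = 0.41×60237 / 17290 = 1.429.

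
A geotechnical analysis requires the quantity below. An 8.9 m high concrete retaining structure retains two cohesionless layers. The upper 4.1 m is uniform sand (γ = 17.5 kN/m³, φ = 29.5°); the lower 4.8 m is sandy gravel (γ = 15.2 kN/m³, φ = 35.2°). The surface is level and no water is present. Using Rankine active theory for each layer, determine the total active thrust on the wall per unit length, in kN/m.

190 kN/m

K_a1 = tan²(45°−29.5°/2) = 0.3401; K_a2 = tan²(45°−35.2°/2) = 0.2687.
Layer 1: σ at base = K_a1 γ₁ h₁ = 24.40 kPa; P₁ = ½×24.40×4.1 = 50.02.
Layer 2: σ_v at top = γ₁h₁ = 71.75; σ_h top = K_a2×71.75 = 19.28; σ_h base = K_a2×(71.75+15.2×4.8) = 38.88.
P₂ = ½(19.28+38.88)×4.8 = 139.6. Total P_a = 50.02+139.6 = 189.6 kN/m.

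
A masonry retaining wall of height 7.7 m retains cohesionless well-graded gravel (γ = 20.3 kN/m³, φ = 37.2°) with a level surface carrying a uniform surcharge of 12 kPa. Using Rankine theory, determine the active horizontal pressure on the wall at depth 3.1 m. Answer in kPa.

K_a = (1 − sin φ)/(1 + sin φ) = 0.2464.
σ_v = γz + q = 20.3 × 3.1 + 12 = 74.93 kPa.
σ_h = K_a σ_v = 0.2464 × 74.93 = 18.46 kPa.

18.5 kPa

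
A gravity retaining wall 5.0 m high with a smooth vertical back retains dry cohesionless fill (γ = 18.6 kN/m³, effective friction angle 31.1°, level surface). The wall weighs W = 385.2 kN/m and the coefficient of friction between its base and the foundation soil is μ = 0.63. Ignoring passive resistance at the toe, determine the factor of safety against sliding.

K_a = tan²(45° − 31.1°/2) = 0.3188.
P_a = ½K_aγH² = 0.5×0.3188×18.6×5.0² = 74.12 kN/m, acting at H/3 = 1.667 m above the base.
FS_sliding = μW / P_a = 0.63×385.2 / 74.12 = 3.274.

3.27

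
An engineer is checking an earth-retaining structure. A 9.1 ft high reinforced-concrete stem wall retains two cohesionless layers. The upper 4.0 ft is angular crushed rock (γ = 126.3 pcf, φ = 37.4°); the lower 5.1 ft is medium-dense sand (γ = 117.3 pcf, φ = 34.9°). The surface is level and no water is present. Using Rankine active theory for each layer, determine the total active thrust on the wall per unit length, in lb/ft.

1360 lb/ft

K_a1 = tan²(45°−37.4°/2) = 0.2443; K_a2 = tan²(45°−34.9°/2) = 0.2721.
Layer 1: σ at base = K_a1 γ₁ h₁ = 123.4 psf; P₁ = ½×123.4×4.0 = 246.8.
Layer 2: σ_v at top = γ₁h₁ = 505.2; σ_h top = K_a2×505.2 = 137.5; σ_h base = K_a2×(505.2+117.3×5.1) = 300.3.
P₂ = ½(137.5+300.3)×5.1 = 1116. Total P_a = 246.8+1116 = 1363 lb/ft.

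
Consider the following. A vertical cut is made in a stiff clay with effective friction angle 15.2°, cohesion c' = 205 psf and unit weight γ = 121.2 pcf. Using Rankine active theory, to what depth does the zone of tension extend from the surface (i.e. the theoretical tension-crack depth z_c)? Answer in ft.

K_a = tan²(45° − 15.2°/2) = 0.5845; √K_a = 0.7646.
The active pressure is zero where K_a γ z = 2c√K_a, so z_c = 2c/(γ√K_a) = 2×205/(121.2×0.7646) = 4.425 ft.

4.42 ft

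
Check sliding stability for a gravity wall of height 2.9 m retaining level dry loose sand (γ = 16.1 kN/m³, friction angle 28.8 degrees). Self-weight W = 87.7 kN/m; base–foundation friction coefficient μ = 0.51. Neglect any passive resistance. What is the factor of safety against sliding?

1.89

K_a = tan²(45° − 28.8°/2) = 0.3498.
P_a = ½K_aγH² = 0.5×0.3498×16.1×2.9² = 23.68 kN/m, acting at H/3 = 0.9667 m above the base.
FS_sliding = μW / P_a = 0.51×87.7 / 23.68 = 1.889.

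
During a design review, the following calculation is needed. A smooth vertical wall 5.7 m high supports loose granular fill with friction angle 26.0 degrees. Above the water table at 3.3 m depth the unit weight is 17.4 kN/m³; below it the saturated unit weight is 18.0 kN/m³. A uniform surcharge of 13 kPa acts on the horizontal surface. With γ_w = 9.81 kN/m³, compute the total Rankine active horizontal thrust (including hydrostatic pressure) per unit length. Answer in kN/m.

K_a = tan²(45° − φ/2) = 0.3905.
γ' = 18.0 − 9.81 = 8.190 kN/m³. h₂ = H − d_w = 2.4 m.
σ'_h: at surface K_a·q = 5.076; at WT K_a(q+γd_w) = 27.50; at base K_a(q+γd_w+γ'h₂) = 35.17 kPa.
P₁ = ½(5.076+27.50)×3.3 = 53.74; P₂ = ½(27.50+35.17)×2.4 = 75.20; P_w = ½γ_w h₂² = 28.25.
Total = 53.74+75.20+28.25 = 157.2 kN/m.

157 kN/m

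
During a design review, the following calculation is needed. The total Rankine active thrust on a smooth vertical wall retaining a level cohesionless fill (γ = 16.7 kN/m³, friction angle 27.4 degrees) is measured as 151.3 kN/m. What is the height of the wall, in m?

K_a = 0.3697. P_a = ½ K_a γ H² ⇒ H = √(2P_a/(K_a γ)).
H = √(2×151.3/(0.3697×16.7)) = 7.001 m.

7.00 m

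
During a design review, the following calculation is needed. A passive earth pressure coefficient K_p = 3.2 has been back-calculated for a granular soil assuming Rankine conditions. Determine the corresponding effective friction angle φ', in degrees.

31.6°

K_p = (1+sin φ)/(1−sin φ) ⇒ sin φ = (K_p − 1)/(K_p + 1) = 0.5238.
φ = arcsin(0.5238) = 31.59°.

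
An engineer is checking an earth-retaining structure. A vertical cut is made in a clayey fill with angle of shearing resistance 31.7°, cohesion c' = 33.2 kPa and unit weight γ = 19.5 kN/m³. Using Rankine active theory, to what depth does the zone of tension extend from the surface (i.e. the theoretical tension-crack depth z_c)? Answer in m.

K_a = tan²(45° − 31.7°/2) = 0.3111; √K_a = 0.5577.
The active pressure is zero where K_a γ z = 2c√K_a, so z_c = 2c/(γ√K_a) = 2×33.2/(19.5×0.5577) = 6.105 m.

6.11 m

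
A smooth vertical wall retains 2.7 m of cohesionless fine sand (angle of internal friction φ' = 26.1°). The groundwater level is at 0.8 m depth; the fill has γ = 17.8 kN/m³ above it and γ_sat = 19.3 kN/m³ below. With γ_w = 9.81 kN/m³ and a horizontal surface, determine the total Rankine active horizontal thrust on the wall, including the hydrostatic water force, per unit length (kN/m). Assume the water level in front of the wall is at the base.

37.1 kN/m

K_a = tan²(45° − φ/2) = 0.3889.
γ' = 19.3 − 9.81 = 9.490 kN/m³. Depth below WT = 1.9 m.
σ'_h at WT = K_a γ d_w = 5.539 kPa; at base = 5.539 + K_a γ' × 1.9 = 12.55 kPa.
P₁ (0–0.8 m) = ½×5.539×0.8 = 2.215. P₂ (0.8–2.7 m) = ½(5.539+12.55)×1.9 = 17.19.
P_w = ½ γ_w h₂² = 0.5×9.81×1.9² = 17.71. Total = 2.215+17.19+17.71 = 37.11 kN/m.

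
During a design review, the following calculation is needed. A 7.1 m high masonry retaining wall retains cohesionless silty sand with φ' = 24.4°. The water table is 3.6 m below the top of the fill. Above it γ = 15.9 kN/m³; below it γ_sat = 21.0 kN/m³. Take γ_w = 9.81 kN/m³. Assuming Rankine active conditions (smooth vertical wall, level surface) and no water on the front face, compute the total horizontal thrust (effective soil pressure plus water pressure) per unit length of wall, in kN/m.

215 kN/m

K_a = tan²(45° − φ/2) = 0.4153.
γ' = 21.0 − 9.81 = 11.19 kN/m³. Depth below WT = 3.5 m.
σ'_h at WT = K_a γ d_w = 23.77 kPa; at base = 23.77 + K_a γ' × 3.5 = 40.04 kPa.
P₁ (0–3.6 m) = ½×23.77×3.6 = 42.79. P₂ (3.6–7.1 m) = ½(23.77+40.04)×3.5 = 111.7.
P_w = ½ γ_w h₂² = 0.5×9.81×3.5² = 60.09. Total = 42.79+111.7+60.09 = 214.5 kN/m.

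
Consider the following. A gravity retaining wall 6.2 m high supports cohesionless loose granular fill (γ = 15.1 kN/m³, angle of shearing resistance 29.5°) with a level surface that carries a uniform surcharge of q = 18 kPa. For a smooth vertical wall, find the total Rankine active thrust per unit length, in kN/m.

137 kN/m

K_a = tan²(45° − φ/2) = 0.3401.
Soil triangle: ½ K_a γ H² = 0.5×0.3401×15.1×6.2² = 98.71 kN/m.
Surcharge rectangle: K_a q H = 0.3401×18×6.2 = 37.96 kN/m.
Total = 98.71 + 37.96 = 136.7 kN/m.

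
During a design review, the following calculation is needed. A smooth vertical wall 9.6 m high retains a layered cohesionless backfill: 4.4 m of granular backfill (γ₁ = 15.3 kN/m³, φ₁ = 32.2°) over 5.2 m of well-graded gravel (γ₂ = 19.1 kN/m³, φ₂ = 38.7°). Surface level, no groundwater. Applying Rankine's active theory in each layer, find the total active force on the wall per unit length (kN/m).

K_a1 = tan²(45°−32.2°/2) = 0.3047; K_a2 = tan²(45°−38.7°/2) = 0.2306.
Layer 1: σ at base = K_a1 γ₁ h₁ = 20.51 kPa; P₁ = ½×20.51×4.4 = 45.13.
Layer 2: σ_v at top = γ₁h₁ = 67.32; σ_h top = K_a2×67.32 = 15.52; σ_h base = K_a2×(67.32+19.1×5.2) = 38.42.
P₂ = ½(15.52+38.42)×5.2 = 140.3. Total P_a = 45.13+140.3 = 185.4 kN/m.

185 kN/m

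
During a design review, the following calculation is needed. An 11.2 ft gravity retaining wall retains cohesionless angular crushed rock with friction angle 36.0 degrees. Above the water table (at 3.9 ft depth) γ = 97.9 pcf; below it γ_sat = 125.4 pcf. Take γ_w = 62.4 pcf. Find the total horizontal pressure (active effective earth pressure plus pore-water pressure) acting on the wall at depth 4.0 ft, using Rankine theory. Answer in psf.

K_a = (1 − sin φ)/(1 + sin φ) = 0.2596.
γ' = 125.4 − 62.4 = 63.00 pcf.
Effective vertical stress at 4.0 ft: σ'_v = 97.9×3.9 + 63.00×0.100 = 388.1 psf.
σ'_h = K_a σ'_v = 0.2596 × 388.1 = 100.8 psf; u = γ_w × 0.100 = 6.240 psf.
Total σ_h = 100.8 + 6.240 = 107.0 psf.

107 psf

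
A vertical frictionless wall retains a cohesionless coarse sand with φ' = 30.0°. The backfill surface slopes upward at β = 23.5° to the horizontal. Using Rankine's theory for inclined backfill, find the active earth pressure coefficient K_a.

0.463

K_a = cos β · (cos β − √(cos²β − cos²φ)) / (cos β + √(cos²β − cos²φ)).
cos β = 0.9171, cos φ = 0.8660, √(cos²β − cos²φ) = 0.3017.
K_a = 0.9171 × (0.9171 − 0.3017)/(0.9171 + 0.3017) = 0.4631.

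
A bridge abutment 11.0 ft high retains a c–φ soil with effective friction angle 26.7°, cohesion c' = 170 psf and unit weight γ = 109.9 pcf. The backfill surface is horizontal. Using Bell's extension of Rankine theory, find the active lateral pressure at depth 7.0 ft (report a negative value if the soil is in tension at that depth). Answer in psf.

82.7 psf

K_a = (1 − sin φ)/(1 + sin φ) = 0.3800.
σ_a = K_a γ z − 2c√K_a = 0.3800×109.9×7.0 − 2×170×0.6164 = 82.72 psf.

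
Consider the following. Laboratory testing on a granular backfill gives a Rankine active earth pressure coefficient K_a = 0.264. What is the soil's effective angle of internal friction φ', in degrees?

K_a = tan²(45° − φ/2) ⇒ 45° − φ/2 = arctan(√0.264) = 27.19°.
φ = 2(45° − 27.19°) = 35.61°.

35.6°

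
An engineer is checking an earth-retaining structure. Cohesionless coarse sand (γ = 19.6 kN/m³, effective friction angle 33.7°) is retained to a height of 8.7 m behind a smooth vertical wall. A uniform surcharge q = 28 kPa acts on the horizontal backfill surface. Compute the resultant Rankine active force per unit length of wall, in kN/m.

K_a = tan²(45° − φ/2) = 0.2863.
Soil triangle: ½ K_a γ H² = 0.5×0.2863×19.6×8.7² = 212.4 kN/m.
Surcharge rectangle: K_a q H = 0.2863×28×8.7 = 69.74 kN/m.
Total = 212.4 + 69.74 = 282.1 kN/m.

282 kN/m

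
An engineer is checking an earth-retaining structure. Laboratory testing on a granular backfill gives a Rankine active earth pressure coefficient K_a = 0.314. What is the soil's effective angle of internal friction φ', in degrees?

K_a = tan²(45° − φ/2) ⇒ 45° − φ/2 = arctan(√0.314) = 29.26°.
φ = 2(45° − 29.26°) = 31.47°.

31.5°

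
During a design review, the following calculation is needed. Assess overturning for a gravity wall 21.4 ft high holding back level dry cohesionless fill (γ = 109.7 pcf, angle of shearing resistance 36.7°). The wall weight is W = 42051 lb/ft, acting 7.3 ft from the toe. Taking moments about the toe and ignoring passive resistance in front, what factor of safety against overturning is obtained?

K_a = tan²(45° − 36.7°/2) = 0.2519.
P_a = ½K_aγH² = 0.5×0.2519×109.7×21.4² = 6326 lb/ft, acting at H/3 = 7.133 ft above the base.
Overturning moment M_o = P_a × H/3 = 6326 × 7.133 = 45130.
Resisting moment M_r = W × 7.3 = 42051 × 7.3 = 307000.
FS_overturning = M_r/M_o = 307000/45130 = 6.802.

6.80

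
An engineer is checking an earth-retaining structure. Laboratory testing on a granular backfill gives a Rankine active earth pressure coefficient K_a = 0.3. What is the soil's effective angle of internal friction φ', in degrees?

K_a = tan²(45° − φ/2) ⇒ 45° − φ/2 = arctan(√0.3) = 28.71°.
φ = 2(45° − 28.71°) = 32.58°.

32.6°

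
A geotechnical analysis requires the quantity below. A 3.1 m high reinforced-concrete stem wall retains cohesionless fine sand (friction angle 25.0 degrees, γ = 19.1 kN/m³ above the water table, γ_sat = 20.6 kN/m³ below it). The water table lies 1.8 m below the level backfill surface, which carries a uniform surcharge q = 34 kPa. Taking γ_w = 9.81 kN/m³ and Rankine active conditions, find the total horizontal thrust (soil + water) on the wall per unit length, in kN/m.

K_a = tan²(45° − φ/2) = 0.4059.
γ' = 20.6 − 9.81 = 10.79 kN/m³. h₂ = H − d_w = 1.3 m.
σ'_h: at surface K_a·q = 13.80; at WT K_a(q+γd_w) = 27.75; at base K_a(q+γd_w+γ'h₂) = 33.45 kPa.
P₁ = ½(13.80+27.75)×1.8 = 37.40; P₂ = ½(27.75+33.45)×1.3 = 39.78; P_w = ½γ_w h₂² = 8.289.
Total = 37.40+39.78+8.289 = 85.46 kN/m.

85.5 kN/m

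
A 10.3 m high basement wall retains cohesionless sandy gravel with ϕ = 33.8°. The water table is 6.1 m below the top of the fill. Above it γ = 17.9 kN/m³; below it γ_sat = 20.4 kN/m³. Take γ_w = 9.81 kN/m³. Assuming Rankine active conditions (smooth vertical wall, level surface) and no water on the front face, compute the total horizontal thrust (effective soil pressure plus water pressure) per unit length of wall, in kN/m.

K_a = tan²(45° − φ/2) = 0.2851.
γ' = 20.4 − 9.81 = 10.59 kN/m³. Depth below WT = 4.2 m.
σ'_h at WT = K_a γ d_w = 31.13 kPa; at base = 31.13 + K_a γ' × 4.2 = 43.81 kPa.
P₁ (0–6.1 m) = ½×31.13×6.1 = 94.95. P₂ (6.1–10.3 m) = ½(31.13+43.81)×4.2 = 157.4.
P_w = ½ γ_w h₂² = 0.5×9.81×4.2² = 86.52. Total = 94.95+157.4+86.52 = 338.8 kN/m.

339 kN/m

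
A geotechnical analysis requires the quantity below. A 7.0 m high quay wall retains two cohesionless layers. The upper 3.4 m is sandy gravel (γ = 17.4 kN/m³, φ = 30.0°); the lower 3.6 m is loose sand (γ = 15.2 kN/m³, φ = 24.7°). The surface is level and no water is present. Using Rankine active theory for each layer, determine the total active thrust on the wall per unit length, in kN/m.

K_a1 = tan²(45°−30.0°/2) = 0.3333; K_a2 = tan²(45°−24.7°/2) = 0.4106.
Layer 1: σ at base = K_a1 γ₁ h₁ = 19.72 kPa; P₁ = ½×19.72×3.4 = 33.52.
Layer 2: σ_v at top = γ₁h₁ = 59.16; σ_h top = K_a2×59.16 = 24.29; σ_h base = K_a2×(59.16+15.2×3.6) = 46.76.
P₂ = ½(24.29+46.76)×3.6 = 127.9. Total P_a = 33.52+127.9 = 161.4 kN/m.

161 kN/m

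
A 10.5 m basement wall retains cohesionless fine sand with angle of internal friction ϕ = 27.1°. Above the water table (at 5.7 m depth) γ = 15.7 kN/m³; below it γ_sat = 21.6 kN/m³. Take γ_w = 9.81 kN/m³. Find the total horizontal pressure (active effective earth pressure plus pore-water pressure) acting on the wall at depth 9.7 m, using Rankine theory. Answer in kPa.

K_a = (1 − sin φ)/(1 + sin φ) = 0.3741.
γ' = 21.6 − 9.81 = 11.79 kN/m³.
Effective vertical stress at 9.7 m: σ'_v = 15.7×5.7 + 11.79×4.00 = 136.6 kPa.
σ'_h = K_a σ'_v = 0.3741 × 136.6 = 51.11 kPa; u = γ_w × 4.00 = 39.24 kPa.
Total σ_h = 51.11 + 39.24 = 90.35 kPa.

90.4 kPa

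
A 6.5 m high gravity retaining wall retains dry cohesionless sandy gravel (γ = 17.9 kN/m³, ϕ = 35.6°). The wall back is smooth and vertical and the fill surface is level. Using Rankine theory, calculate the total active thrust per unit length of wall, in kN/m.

99.9 kN/m

K_a = tan²(45° − φ/2) = 0.2641.
P_a = ½ K_a γ H² = 0.5 × 0.2641 × 17.9 × 6.5² = 99.88 kN/m.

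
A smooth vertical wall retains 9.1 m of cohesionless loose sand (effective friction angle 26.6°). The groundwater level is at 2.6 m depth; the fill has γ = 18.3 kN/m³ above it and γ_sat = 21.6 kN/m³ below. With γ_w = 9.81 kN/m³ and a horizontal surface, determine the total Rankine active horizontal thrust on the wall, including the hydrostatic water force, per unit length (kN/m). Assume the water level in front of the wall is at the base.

444 kN/m

K_a = tan²(45° − φ/2) = 0.3814.
γ' = 21.6 − 9.81 = 11.79 kN/m³. Depth below WT = 6.5 m.
σ'_h at WT = K_a γ d_w = 18.15 kPa; at base = 18.15 + K_a γ' × 6.5 = 47.38 kPa.
P₁ (0–2.6 m) = ½×18.15×2.6 = 23.59. P₂ (2.6–9.1 m) = ½(18.15+47.38)×6.5 = 213.0.
P_w = ½ γ_w h₂² = 0.5×9.81×6.5² = 207.2. Total = 23.59+213.0+207.2 = 443.8 kN/m.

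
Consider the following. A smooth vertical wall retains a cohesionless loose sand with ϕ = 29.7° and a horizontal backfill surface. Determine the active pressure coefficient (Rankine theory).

K_a = tan²(45° − φ/2) = tan²(30.15°) = 0.3374.

0.337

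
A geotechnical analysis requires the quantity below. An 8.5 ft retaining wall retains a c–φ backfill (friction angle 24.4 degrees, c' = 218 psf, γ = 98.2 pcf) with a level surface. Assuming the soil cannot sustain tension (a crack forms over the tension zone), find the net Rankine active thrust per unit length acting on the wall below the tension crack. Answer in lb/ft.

K_a = 0.4153; √K_a = 0.6445.
Tension-crack depth z_c = 2c/(γ√K_a) = 2×218/(98.2×0.6445) = 6.889 ft.
σ_a at base = K_a γ H − 2c√K_a = 0.4153×98.2×8.5 − 2×218×0.6445 = 65.69 psf.
P_a = ½ × 65.69 × (H − z_c) = 0.5×65.69×1.611 = 52.90 lb/ft.

52.9 lb/ft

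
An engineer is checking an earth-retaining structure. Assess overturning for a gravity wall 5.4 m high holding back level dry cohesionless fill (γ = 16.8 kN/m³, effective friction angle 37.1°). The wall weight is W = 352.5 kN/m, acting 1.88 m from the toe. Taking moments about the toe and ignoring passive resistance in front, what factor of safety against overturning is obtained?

K_a = tan²(45° − 37.1°/2) = 0.2475.
P_a = ½K_aγH² = 0.5×0.2475×16.8×5.4² = 60.62 kN/m, acting at H/3 = 1.800 m above the base.
Overturning moment M_o = P_a × H/3 = 60.62 × 1.800 = 109.1.
Resisting moment M_r = W × 1.88 = 352.5 × 1.88 = 662.7.
FS_overturning = M_r/M_o = 662.7/109.1 = 6.073.

6.07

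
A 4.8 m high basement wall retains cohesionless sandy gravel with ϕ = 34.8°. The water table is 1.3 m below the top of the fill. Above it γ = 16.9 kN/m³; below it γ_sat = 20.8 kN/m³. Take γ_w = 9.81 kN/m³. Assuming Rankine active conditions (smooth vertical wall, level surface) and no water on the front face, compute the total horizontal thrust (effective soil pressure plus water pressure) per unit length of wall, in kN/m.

103 kN/m

K_a = tan²(45° − φ/2) = 0.2733.
γ' = 20.8 − 9.81 = 10.99 kN/m³. Depth below WT = 3.5 m.
σ'_h at WT = K_a γ d_w = 6.005 kPa; at base = 6.005 + K_a γ' × 3.5 = 16.52 kPa.
P₁ (0–1.3 m) = ½×6.005×1.3 = 3.903. P₂ (1.3–4.8 m) = ½(6.005+16.52)×3.5 = 39.41.
P_w = ½ γ_w h₂² = 0.5×9.81×3.5² = 60.09. Total = 3.903+39.41+60.09 = 103.4 kN/m.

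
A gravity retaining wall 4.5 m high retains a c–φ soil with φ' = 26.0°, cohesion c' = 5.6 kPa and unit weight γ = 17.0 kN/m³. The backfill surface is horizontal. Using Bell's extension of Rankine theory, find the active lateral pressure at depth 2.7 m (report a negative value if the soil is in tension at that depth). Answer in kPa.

K_a = (1 − sin φ)/(1 + sin φ) = 0.3905.
σ_a = K_a γ z − 2c√K_a = 0.3905×17.0×2.7 − 2×5.6×0.6249 = 10.92 kPa.

10.9 kPa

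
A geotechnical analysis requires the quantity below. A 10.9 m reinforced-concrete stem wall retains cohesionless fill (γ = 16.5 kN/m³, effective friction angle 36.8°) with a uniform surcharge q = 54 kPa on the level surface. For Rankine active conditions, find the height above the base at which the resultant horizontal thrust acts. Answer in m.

4.31 m

K_a = 0.2508.
Triangular part P₁ = ½K_aγH² = 245.8 at H/3 = 3.633 m; rectangular part P₂ = K_a q H = 147.6 at H/2 = 5.450 m.
ȳ = (P₁·3.633 + P₂·5.450)/(P₁+P₂) = 4.315 m.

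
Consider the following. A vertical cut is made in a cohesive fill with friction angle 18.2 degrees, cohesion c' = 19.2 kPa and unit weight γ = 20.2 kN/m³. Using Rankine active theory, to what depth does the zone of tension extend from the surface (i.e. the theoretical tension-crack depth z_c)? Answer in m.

2.63 m

K_a = tan²(45° − 18.2°/2) = 0.5240; √K_a = 0.7239.
The active pressure is zero where K_a γ z = 2c√K_a, so z_c = 2c/(γ√K_a) = 2×19.2/(20.2×0.7239) = 2.626 m.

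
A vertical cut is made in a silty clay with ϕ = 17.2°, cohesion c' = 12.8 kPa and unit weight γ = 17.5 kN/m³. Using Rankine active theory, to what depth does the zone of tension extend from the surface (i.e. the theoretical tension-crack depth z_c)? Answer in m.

K_a = tan²(45° − 17.2°/2) = 0.5436; √K_a = 0.7373.
The active pressure is zero where K_a γ z = 2c√K_a, so z_c = 2c/(γ√K_a) = 2×12.8/(17.5×0.7373) = 1.984 m.

1.98 m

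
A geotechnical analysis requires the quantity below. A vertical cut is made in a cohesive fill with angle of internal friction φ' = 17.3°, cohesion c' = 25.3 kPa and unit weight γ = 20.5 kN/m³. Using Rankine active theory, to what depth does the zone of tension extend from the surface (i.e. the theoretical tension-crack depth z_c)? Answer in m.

3.35 m

K_a = tan²(45° − 17.3°/2) = 0.5416; √K_a = 0.7359.
The active pressure is zero where K_a γ z = 2c√K_a, so z_c = 2c/(γ√K_a) = 2×25.3/(20.5×0.7359) = 3.354 m.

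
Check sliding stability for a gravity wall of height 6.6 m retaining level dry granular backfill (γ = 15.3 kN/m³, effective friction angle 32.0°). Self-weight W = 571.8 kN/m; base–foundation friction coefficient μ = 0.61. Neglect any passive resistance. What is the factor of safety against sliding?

3.41

K_a = tan²(45° − 32.0°/2) = 0.3073.
P_a = ½K_aγH² = 0.5×0.3073×15.3×6.6² = 102.4 kN/m, acting at H/3 = 2.200 m above the base.
FS_sliding = μW / P_a = 0.61×571.8 / 102.4 = 3.407.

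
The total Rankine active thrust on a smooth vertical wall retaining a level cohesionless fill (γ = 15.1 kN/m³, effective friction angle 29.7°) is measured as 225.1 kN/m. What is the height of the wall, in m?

9.40 m

K_a = 0.3374. P_a = ½ K_a γ H² ⇒ H = √(2P_a/(K_a γ)).
H = √(2×225.1/(0.3374×15.1)) = 9.401 m.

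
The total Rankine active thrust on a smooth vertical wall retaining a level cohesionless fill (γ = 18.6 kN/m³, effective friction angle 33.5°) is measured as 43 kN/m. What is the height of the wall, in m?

4.00 m

K_a = 0.2887. P_a = ½ K_a γ H² ⇒ H = √(2P_a/(K_a γ)).
H = √(2×43/(0.2887×18.6)) = 4.002 m.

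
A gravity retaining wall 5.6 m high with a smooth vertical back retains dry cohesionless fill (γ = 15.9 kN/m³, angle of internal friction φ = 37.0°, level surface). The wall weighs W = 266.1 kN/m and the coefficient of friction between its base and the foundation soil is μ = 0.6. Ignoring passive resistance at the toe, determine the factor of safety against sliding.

2.58

K_a = tan²(45° − 37.0°/2) = 0.2486.
P_a = ½K_aγH² = 0.5×0.2486×15.9×5.6² = 61.97 kN/m, acting at H/3 = 1.867 m above the base.
FS_sliding = μW / P_a = 0.6×266.1 / 61.97 = 2.576.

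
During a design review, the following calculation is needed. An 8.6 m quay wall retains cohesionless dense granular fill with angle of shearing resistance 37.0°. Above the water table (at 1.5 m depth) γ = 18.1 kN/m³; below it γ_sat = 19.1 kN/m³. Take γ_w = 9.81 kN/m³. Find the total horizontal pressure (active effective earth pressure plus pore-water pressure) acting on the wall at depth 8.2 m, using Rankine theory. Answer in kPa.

K_a = (1 − sin φ)/(1 + sin φ) = 0.2486.
γ' = 19.1 − 9.81 = 9.290 kN/m³.
Effective vertical stress at 8.2 m: σ'_v = 18.1×1.5 + 9.290×6.70 = 89.39 kPa.
σ'_h = K_a σ'_v = 0.2486 × 89.39 = 22.22 kPa; u = γ_w × 6.70 = 65.73 kPa.
Total σ_h = 22.22 + 65.73 = 87.95 kPa.

87.9 kPa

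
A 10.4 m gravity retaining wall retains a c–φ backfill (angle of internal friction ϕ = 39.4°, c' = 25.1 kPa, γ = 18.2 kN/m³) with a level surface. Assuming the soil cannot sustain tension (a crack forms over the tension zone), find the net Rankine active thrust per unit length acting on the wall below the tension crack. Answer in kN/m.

42.4 kN/m

K_a = 0.2234; √K_a = 0.4727.
Tension-crack depth z_c = 2c/(γ√K_a) = 2×25.1/(18.2×0.4727) = 5.835 m.
σ_a at base = K_a γ H − 2c√K_a = 0.2234×18.2×10.4 − 2×25.1×0.4727 = 18.56 kPa.
P_a = ½ × 18.56 × (H − z_c) = 0.5×18.56×4.565 = 42.37 kN/m.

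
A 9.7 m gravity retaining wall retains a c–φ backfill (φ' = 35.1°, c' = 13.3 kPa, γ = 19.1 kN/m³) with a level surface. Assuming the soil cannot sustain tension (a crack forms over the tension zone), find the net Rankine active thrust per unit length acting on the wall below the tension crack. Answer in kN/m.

K_a = 0.2698; √K_a = 0.5195.
Tension-crack depth z_c = 2c/(γ√K_a) = 2×13.3/(19.1×0.5195) = 2.681 m.
σ_a at base = K_a γ H − 2c√K_a = 0.2698×19.1×9.7 − 2×13.3×0.5195 = 36.18 kPa.
P_a = ½ × 36.18 × (H − z_c) = 0.5×36.18×7.019 = 127.0 kN/m.

127 kN/m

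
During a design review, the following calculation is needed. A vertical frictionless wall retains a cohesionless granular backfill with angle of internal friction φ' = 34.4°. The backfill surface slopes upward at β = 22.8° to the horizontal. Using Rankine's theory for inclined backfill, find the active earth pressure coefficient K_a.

K_a = cos β · (cos β − √(cos²β − cos²φ)) / (cos β + √(cos²β − cos²φ)).
cos β = 0.9219, cos φ = 0.8251, √(cos²β − cos²φ) = 0.4111.
K_a = 0.9219 × (0.9219 − 0.4111)/(0.9219 + 0.4111) = 0.3532.

0.353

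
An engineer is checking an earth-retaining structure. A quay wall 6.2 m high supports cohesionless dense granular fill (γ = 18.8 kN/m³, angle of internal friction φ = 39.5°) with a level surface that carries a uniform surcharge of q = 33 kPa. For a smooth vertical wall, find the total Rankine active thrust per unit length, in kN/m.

K_a = tan²(45° − φ/2) = 0.2224.
Soil triangle: ½ K_a γ H² = 0.5×0.2224×18.8×6.2² = 80.37 kN/m.
Surcharge rectangle: K_a q H = 0.2224×33×6.2 = 45.51 kN/m.
Total = 80.37 + 45.51 = 125.9 kN/m.

126 kN/m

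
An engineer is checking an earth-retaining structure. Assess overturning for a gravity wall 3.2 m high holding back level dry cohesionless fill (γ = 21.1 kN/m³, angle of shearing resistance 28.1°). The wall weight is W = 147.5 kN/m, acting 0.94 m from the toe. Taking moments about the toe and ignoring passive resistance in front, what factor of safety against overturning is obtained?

K_a = tan²(45° − 28.1°/2) = 0.3596.
P_a = ½K_aγH² = 0.5×0.3596×21.1×3.2² = 38.85 kN/m, acting at H/3 = 1.067 m above the base.
Overturning moment M_o = P_a × H/3 = 38.85 × 1.067 = 41.44.
Resisting moment M_r = W × 0.94 = 147.5 × 0.94 = 138.7.
FS_overturning = M_r/M_o = 138.7/41.44 = 3.346.

3.35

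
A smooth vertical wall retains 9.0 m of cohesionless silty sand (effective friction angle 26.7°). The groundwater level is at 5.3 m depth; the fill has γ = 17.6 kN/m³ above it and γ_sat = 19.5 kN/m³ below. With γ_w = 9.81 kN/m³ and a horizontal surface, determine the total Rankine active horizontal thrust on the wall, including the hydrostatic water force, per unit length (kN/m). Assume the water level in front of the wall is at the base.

K_a = tan²(45° − φ/2) = 0.3800.
γ' = 19.5 − 9.81 = 9.690 kN/m³. Depth below WT = 3.7 m.
σ'_h at WT = K_a γ d_w = 35.44 kPa; at base = 35.44 + K_a γ' × 3.7 = 49.07 kPa.
P₁ (0–5.3 m) = ½×35.44×5.3 = 93.92. P₂ (5.3–9.0 m) = ½(35.44+49.07)×3.7 = 156.3.
P_w = ½ γ_w h₂² = 0.5×9.81×3.7² = 67.15. Total = 93.92+156.3+67.15 = 317.4 kN/m.

317 kN/m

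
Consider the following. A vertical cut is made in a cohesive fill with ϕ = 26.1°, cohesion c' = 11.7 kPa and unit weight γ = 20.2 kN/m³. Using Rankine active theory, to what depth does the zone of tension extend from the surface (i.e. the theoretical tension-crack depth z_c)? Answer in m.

K_a = tan²(45° − 26.1°/2) = 0.3889; √K_a = 0.6237.
The active pressure is zero where K_a γ z = 2c√K_a, so z_c = 2c/(γ√K_a) = 2×11.7/(20.2×0.6237) = 1.857 m.

1.86 m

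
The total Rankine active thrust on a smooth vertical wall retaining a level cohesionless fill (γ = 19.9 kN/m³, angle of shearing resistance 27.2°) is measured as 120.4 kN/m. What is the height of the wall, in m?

5.70 m

K_a = 0.3726. P_a = ½ K_a γ H² ⇒ H = √(2P_a/(K_a γ)).
H = √(2×120.4/(0.3726×19.9)) = 5.699 m.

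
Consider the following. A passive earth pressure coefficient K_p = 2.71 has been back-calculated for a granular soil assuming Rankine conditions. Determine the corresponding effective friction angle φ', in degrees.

K_p = (1+sin φ)/(1−sin φ) ⇒ sin φ = (K_p − 1)/(K_p + 1) = 0.4609.
φ = arcsin(0.4609) = 27.45°.

27.4°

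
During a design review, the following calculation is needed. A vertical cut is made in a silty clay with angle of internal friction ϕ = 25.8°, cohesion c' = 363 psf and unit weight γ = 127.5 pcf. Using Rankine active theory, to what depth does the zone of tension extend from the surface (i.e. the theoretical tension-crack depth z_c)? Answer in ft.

K_a = tan²(45° − 25.8°/2) = 0.3935; √K_a = 0.6273.
The active pressure is zero where K_a γ z = 2c√K_a, so z_c = 2c/(γ√K_a) = 2×363/(127.5×0.6273) = 9.077 ft.

9.08 ft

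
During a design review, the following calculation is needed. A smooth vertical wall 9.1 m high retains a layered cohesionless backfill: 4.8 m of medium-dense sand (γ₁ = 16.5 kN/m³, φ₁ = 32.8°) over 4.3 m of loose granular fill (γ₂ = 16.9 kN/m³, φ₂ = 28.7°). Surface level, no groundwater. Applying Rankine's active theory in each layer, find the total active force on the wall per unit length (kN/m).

K_a1 = tan²(45°−32.8°/2) = 0.2973; K_a2 = tan²(45°−28.7°/2) = 0.3511.
Layer 1: σ at base = K_a1 γ₁ h₁ = 23.54 kPa; P₁ = ½×23.54×4.8 = 56.50.
Layer 2: σ_v at top = γ₁h₁ = 79.20; σ_h top = K_a2×79.20 = 27.81; σ_h base = K_a2×(79.20+16.9×4.3) = 53.33.
P₂ = ½(27.81+53.33)×4.3 = 174.5. Total P_a = 56.50+174.5 = 231.0 kN/m.

231 kN/m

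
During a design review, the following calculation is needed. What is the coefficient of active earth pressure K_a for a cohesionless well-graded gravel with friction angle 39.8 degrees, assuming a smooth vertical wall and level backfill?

K_a = tan²(45° − φ/2) = tan²(25.10°) = 0.2194.

0.219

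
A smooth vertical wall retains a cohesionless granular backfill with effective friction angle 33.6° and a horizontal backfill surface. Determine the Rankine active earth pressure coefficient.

K_a = (1 − sin φ)/(1 + sin φ) = (1 − sin 33.6°)/(1 + sin 33.6°) = 0.2875.

0.288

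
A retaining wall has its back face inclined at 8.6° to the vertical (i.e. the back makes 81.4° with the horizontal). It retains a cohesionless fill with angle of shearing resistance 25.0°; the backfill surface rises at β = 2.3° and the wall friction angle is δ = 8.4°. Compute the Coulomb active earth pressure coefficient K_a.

0.454

K_a = sin²(α+φ) / [sin²α · sin(α−δ) · (1 + √{sin(φ+δ)sin(φ−β) / (sin(α−δ)sin(α+β))})²].
With α = 81.4°, φ = 25.0°, δ = 8.4°, β = 2.3°: K_a = 0.4538.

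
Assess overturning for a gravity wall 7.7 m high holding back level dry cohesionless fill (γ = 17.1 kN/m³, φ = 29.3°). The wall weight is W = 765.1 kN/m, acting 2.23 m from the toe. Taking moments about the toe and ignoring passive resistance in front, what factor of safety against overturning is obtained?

3.82

K_a = tan²(45° − 29.3°/2) = 0.3428.
P_a = ½K_aγH² = 0.5×0.3428×17.1×7.7² = 173.8 kN/m, acting at H/3 = 2.567 m above the base.
Overturning moment M_o = P_a × H/3 = 173.8 × 2.567 = 446.1.
Resisting moment M_r = W × 2.23 = 765.1 × 2.23 = 1706.
FS_overturning = M_r/M_o = 1706/446.1 = 3.825.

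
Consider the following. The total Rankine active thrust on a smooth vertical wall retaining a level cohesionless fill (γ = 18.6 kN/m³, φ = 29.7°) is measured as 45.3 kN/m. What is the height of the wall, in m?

K_a = 0.3374. P_a = ½ K_a γ H² ⇒ H = √(2P_a/(K_a γ)).
H = √(2×45.3/(0.3374×18.6)) = 3.800 m.

3.80 m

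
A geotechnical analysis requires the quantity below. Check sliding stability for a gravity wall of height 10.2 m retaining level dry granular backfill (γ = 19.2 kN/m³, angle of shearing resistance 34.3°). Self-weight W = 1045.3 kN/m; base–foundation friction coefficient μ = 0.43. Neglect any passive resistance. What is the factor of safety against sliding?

K_a = tan²(45° − 34.3°/2) = 0.2792.
P_a = ½K_aγH² = 0.5×0.2792×19.2×10.2² = 278.8 kN/m, acting at H/3 = 3.400 m above the base.
FS_sliding = μW / P_a = 0.43×1045.3 / 278.8 = 1.612.

1.61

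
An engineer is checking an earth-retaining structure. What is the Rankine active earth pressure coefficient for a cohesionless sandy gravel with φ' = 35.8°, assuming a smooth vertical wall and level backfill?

0.262

K_a = tan²(45° − φ/2) = tan²(27.10°) = 0.2619.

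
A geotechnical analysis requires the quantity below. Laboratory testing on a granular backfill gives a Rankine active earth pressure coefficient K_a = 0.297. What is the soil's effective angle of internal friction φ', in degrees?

32.8°

K_a = tan²(45° − φ/2) ⇒ 45° − φ/2 = arctan(√0.297) = 28.59°.
φ = 2(45° − 28.59°) = 32.82°.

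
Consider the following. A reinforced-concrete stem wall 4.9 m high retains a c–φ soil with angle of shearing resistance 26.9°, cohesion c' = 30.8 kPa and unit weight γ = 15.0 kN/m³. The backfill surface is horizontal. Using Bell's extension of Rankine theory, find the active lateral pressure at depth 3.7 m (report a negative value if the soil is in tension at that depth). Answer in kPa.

-16.9 kPa

K_a = (1 − sin φ)/(1 + sin φ) = 0.3770.
σ_a = K_a γ z − 2c√K_a = 0.3770×15.0×3.7 − 2×30.8×0.6140 = -16.90 kPa.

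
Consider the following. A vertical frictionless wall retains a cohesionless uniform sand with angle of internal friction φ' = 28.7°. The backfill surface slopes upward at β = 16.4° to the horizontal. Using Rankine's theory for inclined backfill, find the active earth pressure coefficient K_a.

0.406

K_a = cos β · (cos β − √(cos²β − cos²φ)) / (cos β + √(cos²β − cos²φ)).
cos β = 0.9593, cos φ = 0.8771, √(cos²β − cos²φ) = 0.3885.
K_a = 0.9593 × (0.9593 − 0.3885)/(0.9593 + 0.3885) = 0.4063.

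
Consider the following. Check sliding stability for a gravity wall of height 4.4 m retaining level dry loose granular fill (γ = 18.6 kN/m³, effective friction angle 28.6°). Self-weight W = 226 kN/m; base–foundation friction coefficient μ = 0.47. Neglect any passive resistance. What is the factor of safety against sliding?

K_a = tan²(45° − 28.6°/2) = 0.3525.
P_a = ½K_aγH² = 0.5×0.3525×18.6×4.4² = 63.48 kN/m, acting at H/3 = 1.467 m above the base.
FS_sliding = μW / P_a = 0.47×226 / 63.48 = 1.673.

1.67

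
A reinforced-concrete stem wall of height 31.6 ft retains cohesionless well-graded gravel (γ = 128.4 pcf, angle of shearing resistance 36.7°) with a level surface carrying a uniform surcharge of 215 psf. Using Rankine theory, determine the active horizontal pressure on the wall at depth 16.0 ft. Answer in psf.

K_a = (1 − sin φ)/(1 + sin φ) = 0.2519.
σ_v = γz + q = 128.4 × 16.0 + 215 = 2269 psf.
σ_h = K_a σ_v = 0.2519 × 2269 = 571.6 psf.

572 psf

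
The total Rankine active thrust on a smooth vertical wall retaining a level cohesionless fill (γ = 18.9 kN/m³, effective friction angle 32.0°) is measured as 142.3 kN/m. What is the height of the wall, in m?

K_a = 0.3073. P_a = ½ K_a γ H² ⇒ H = √(2P_a/(K_a γ)).
H = √(2×142.3/(0.3073×18.9)) = 7.001 m.

7.00 m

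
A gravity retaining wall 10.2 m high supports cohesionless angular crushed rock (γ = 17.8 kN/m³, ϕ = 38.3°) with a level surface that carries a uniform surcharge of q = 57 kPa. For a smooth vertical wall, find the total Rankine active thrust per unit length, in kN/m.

K_a = tan²(45° − φ/2) = 0.2347.
Soil triangle: ½ K_a γ H² = 0.5×0.2347×17.8×10.2² = 217.4 kN/m.
Surcharge rectangle: K_a q H = 0.2347×57×10.2 = 136.5 kN/m.
Total = 217.4 + 136.5 = 353.8 kN/m.

354 kN/m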